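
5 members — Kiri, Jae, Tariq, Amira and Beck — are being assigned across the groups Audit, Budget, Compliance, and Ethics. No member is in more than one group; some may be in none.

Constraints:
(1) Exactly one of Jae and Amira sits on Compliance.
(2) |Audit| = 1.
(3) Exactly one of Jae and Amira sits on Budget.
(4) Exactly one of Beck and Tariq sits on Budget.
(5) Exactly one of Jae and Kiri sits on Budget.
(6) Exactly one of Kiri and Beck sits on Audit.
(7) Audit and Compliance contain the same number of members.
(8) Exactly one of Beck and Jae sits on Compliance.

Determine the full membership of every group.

Audit = {Beck}; Budget = {Amira, Kiri, Tariq}; Compliance = {Jae}; Ethics = {}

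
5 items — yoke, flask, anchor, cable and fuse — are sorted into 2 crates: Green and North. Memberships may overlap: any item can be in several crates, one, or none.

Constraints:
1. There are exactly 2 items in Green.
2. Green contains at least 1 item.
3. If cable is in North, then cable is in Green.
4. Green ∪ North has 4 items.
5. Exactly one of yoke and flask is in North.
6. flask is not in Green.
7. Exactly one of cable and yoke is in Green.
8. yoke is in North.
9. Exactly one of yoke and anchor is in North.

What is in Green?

From (6): flask ∉ Green.
From (8): yoke ∈ North.
(5) (exactly one): flask ∉ North.
(9) (exactly one): anchor ∉ North.
Suppose yoke ∈ Green: no assignment then satisfies all the clues, so yoke ∉ Green.

Green = {anchor, cable}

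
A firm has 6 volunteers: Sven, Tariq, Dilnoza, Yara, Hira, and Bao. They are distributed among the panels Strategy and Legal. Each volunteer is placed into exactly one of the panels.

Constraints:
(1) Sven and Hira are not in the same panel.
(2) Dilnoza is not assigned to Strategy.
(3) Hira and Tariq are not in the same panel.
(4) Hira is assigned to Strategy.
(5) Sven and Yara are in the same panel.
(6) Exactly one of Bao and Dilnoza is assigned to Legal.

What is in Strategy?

From (2): Dilnoza ∉ Strategy.
From (4): Hira ∈ Strategy.
(1): Sven ∉ Strategy.
(3): Tariq ∉ Strategy.
(5): Yara matches Sven: Yara ∉ Strategy.
Only one panel left: Sven ∈ Legal.
Only one panel left: Tariq ∈ Legal.
Only one panel left: Dilnoza ∈ Legal.
Only one panel left: Yara ∈ Legal.
(6) (exactly one): Bao ∉ Legal.
Only one panel left: Bao ∈ Strategy.

Strategy = {Bao, Hira}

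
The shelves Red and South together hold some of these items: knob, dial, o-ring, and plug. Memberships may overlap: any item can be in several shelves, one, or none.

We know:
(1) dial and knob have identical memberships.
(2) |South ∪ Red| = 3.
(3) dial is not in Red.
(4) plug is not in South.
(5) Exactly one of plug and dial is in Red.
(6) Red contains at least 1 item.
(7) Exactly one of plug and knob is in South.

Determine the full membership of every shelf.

Red = {plug}; South = {dial, knob}

From (3): dial ∉ Red.
From (4): plug ∉ South.
(1): knob matches dial: knob ∉ Red.
(5) (exactly one): plug ∈ Red.
(7) (exactly one): knob ∈ South.
(1): dial matches knob: dial ∈ South.
Suppose o-ring ∈ Red: no assignment then satisfies all the clues, so o-ring ∉ Red.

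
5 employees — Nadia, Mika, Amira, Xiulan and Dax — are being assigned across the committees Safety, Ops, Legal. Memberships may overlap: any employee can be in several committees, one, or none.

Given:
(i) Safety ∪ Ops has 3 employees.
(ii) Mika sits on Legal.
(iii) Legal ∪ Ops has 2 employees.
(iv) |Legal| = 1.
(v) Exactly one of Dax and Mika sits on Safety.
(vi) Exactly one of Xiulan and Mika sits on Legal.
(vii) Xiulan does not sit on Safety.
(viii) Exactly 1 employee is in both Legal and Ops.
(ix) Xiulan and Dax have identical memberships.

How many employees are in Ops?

2

From (ii): Mika ∈ Legal.
From (vii): Xiulan ∉ Safety.
(iv): Legal already has 1, so the rest are out.
(ix): Dax matches Xiulan: Dax ∉ Safety.
(v) (exactly one): Mika ∈ Safety.
Suppose Mika ∉ Ops: no assignment then satisfies all the clues, so Mika ∈ Ops.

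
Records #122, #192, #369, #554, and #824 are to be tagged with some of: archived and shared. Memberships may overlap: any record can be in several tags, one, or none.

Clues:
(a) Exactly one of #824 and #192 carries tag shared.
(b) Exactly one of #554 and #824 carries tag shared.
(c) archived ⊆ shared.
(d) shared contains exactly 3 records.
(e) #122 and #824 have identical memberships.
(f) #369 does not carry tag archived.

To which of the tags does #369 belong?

#369: shared

From (f): #369 ∉ archived.
Suppose #369 ∉ shared: no assignment then satisfies all the clues, so #369 ∈ shared.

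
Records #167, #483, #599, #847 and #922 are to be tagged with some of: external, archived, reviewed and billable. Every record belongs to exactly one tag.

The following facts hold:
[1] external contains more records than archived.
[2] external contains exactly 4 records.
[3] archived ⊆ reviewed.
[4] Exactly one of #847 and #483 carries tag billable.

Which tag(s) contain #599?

#599: external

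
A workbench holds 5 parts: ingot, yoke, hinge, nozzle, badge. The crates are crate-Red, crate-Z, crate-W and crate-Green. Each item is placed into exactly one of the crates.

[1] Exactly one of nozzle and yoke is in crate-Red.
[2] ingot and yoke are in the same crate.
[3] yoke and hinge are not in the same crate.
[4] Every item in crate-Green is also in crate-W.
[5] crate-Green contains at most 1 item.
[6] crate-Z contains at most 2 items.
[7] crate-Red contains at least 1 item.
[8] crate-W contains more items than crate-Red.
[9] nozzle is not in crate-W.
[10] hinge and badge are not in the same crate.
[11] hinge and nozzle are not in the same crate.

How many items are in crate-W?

From (9): nozzle ∉ crate-W.
(4) contrapositive: nozzle ∉ crate-Green.
Suppose ingot ∈ crate-Red: no assignment then satisfies all the clues, so ingot ∉ crate-Red.

3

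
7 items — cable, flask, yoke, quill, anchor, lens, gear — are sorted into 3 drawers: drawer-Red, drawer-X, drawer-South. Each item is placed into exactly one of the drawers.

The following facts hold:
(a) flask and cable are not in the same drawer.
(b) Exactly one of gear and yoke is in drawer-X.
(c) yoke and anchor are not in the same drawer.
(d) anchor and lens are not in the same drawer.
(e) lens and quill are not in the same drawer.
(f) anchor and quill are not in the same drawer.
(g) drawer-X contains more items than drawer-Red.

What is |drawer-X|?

3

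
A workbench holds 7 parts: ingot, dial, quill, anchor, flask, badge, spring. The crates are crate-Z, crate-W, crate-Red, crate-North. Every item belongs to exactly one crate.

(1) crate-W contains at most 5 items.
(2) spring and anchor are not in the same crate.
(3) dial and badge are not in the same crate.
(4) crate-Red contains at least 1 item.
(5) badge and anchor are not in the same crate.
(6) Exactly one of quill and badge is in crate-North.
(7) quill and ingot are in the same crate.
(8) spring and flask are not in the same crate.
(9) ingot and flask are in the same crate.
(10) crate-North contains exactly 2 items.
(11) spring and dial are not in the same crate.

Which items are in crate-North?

crate-North = {badge, spring}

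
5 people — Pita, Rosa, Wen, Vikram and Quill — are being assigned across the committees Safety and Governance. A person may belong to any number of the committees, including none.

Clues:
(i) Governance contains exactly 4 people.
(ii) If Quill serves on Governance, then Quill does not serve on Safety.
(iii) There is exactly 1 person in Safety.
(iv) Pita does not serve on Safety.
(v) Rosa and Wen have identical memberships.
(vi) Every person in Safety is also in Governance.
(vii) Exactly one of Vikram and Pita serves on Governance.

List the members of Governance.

Governance = {Quill, Rosa, Vikram, Wen}

From (iv): Pita ∉ Safety.
Suppose Pita ∈ Governance: no assignment then satisfies all the clues, so Pita ∉ Governance.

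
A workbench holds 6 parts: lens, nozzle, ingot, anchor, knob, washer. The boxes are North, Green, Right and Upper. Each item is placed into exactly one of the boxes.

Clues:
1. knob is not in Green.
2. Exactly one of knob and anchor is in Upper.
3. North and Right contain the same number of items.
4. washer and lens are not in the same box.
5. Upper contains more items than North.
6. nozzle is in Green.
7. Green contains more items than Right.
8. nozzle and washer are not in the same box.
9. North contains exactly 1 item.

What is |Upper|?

2

From (1): knob ∉ Green.
From (6): nozzle ∈ Green.
(8): washer ∉ Green.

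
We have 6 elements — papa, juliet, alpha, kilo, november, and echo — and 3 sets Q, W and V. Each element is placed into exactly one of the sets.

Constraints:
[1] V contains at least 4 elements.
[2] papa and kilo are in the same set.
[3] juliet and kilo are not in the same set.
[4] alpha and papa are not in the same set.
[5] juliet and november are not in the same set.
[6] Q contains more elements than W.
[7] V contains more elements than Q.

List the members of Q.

Q = {alpha, juliet}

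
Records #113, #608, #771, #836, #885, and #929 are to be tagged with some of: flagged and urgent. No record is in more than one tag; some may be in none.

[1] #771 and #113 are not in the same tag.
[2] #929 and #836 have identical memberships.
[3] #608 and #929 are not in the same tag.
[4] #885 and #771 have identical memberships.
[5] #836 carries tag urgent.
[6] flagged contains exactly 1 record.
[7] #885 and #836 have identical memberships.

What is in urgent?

From (5): #836 ∈ urgent.
(2): #929 matches #836: #929 ∉ flagged.
(2): #929 matches #836: #929 ∈ urgent.
(3): #608 ∉ urgent.
(7): #885 matches #836: #885 ∉ flagged.
(7): #885 matches #836: #885 ∈ urgent.
(4): #771 matches #885: #771 ∉ flagged.
(4): #771 matches #885: #771 ∈ urgent.
(1): #113 ∉ urgent.

urgent = {#771, #836, #885, #929}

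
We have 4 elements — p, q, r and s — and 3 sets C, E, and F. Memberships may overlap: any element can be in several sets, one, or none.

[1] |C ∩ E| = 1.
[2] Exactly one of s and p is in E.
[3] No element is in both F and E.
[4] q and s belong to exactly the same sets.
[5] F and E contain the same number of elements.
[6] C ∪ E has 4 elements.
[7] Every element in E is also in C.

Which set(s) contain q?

q: C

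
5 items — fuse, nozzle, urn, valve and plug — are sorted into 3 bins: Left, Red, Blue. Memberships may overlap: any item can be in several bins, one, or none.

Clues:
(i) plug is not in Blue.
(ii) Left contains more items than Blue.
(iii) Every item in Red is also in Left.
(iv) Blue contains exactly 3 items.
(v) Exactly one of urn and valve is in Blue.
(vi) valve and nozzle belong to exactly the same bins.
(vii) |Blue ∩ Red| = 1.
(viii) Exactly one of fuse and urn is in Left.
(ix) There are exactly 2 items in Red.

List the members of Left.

Left = {fuse, nozzle, plug, valve}

From (i): plug ∉ Blue.
Suppose fuse ∉ Left: no assignment then satisfies all the clues, so fuse ∈ Left.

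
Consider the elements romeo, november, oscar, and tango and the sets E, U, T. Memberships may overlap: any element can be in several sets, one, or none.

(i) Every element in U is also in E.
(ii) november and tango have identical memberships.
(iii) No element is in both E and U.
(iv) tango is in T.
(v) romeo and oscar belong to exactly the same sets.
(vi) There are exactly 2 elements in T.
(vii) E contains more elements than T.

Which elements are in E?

E = {november, oscar, romeo, tango}

From (iv): tango ∈ T.
(ii): november matches tango: november ∈ T.
(vi): T already has 2, so the rest are out.
Suppose romeo ∉ E: no assignment then satisfies all the clues, so romeo ∈ E.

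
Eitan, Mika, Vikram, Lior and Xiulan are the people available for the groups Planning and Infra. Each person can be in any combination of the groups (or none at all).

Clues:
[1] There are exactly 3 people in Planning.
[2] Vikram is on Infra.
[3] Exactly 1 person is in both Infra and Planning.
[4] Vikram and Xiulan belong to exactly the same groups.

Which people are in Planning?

Planning = {Eitan, Lior, Mika}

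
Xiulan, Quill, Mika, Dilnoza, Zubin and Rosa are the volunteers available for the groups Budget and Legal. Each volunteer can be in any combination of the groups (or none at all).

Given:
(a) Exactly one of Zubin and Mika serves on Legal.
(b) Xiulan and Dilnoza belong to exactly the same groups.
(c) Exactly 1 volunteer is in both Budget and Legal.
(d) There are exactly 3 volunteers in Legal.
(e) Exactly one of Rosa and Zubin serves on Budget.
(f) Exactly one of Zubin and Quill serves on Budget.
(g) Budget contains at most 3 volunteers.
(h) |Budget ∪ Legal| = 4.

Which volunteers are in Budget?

Budget = {Mika, Zubin}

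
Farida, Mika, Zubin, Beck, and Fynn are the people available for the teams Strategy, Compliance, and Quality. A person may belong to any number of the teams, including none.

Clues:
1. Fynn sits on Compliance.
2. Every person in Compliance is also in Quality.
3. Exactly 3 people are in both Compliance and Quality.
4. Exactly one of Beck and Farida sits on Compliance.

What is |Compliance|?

3

From (1): Fynn ∈ Compliance.
(2) with Fynn ∈ Compliance: Fynn ∈ Quality.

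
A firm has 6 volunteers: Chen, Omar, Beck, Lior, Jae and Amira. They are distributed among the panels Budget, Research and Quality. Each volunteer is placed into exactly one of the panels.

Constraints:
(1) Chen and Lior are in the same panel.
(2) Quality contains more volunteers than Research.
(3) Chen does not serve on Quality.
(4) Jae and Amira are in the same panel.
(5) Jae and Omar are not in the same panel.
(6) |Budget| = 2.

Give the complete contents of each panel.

Budget = {Chen, Lior}; Research = {Omar}; Quality = {Amira, Beck, Jae}

From (3): Chen ∉ Quality.
(1): Lior matches Chen: Lior ∉ Quality.
Suppose Chen ∉ Budget: no assignment then satisfies all the clues, so Chen ∈ Budget.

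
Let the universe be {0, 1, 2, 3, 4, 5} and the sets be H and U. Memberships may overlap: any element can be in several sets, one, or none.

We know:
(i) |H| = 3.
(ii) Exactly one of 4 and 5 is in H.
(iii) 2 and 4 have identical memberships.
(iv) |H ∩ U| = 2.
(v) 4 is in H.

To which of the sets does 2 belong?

From (v): 4 ∈ H.
(ii) (exactly one): 5 ∉ H.
(iii): 2 matches 4: 2 ∈ H.
Suppose 2 ∉ U: no assignment then satisfies all the clues, so 2 ∈ U.

2: H, U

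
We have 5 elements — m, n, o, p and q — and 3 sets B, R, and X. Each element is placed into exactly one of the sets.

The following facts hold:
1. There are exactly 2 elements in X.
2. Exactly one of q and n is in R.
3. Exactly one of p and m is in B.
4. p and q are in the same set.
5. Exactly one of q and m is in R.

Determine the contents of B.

B = {m}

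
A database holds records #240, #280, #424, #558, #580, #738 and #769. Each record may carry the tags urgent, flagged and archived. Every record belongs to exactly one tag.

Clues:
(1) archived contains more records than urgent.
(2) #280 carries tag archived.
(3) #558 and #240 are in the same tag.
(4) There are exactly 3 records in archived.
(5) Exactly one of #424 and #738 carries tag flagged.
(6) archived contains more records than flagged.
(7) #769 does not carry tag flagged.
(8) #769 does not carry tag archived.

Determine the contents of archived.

archived = {#240, #280, #558}

From (2): #280 ∈ archived.
From (7): #769 ∉ flagged.
From (8): #769 ∉ archived.
Only one tag left: #769 ∈ urgent.
Suppose #240 ∉ archived: no assignment then satisfies all the clues, so #240 ∈ archived.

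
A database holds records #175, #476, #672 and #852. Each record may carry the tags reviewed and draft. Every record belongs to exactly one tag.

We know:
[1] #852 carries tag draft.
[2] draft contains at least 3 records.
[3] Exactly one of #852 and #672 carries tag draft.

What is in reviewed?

reviewed = {#672}

From (1): #852 ∈ draft.
(3) (exactly one): #672 ∉ draft.
Only one tag left: #672 ∈ reviewed.
(2): only 3 candidates remain for draft, so all are in.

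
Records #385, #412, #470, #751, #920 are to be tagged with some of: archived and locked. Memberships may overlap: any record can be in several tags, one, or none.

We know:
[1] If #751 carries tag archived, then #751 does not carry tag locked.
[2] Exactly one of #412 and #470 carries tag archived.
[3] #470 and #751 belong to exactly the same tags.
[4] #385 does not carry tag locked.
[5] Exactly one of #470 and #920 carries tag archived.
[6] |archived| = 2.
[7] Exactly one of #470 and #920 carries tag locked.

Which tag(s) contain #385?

From (4): #385 ∉ locked.
Suppose #385 ∈ archived: no assignment then satisfies all the clues, so #385 ∉ archived.

#385: none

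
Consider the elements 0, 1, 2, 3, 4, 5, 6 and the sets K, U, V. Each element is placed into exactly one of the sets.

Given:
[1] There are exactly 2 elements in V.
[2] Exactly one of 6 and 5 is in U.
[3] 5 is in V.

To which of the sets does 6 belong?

6: U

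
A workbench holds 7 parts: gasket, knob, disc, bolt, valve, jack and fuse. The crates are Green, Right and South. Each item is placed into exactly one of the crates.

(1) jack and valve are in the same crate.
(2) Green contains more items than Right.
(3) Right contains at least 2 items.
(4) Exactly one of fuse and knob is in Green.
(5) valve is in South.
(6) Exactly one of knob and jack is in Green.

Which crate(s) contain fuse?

From (5): valve ∈ South.
(1): jack matches valve: jack ∉ Green.
(1): jack matches valve: jack ∉ Right.
(1): jack matches valve: jack ∈ South.
(6) (exactly one): knob ∈ Green.
(4) (exactly one): fuse ∉ Green.
Suppose fuse ∉ Right: no assignment then satisfies all the clues, so fuse ∈ Right.

fuse: Right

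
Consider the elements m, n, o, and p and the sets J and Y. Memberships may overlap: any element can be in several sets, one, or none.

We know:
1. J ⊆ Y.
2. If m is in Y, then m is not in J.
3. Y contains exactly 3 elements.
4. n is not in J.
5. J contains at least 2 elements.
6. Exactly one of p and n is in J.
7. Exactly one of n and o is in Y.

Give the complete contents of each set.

J = {o, p}; Y = {m, o, p}

From (4): n ∉ J.
(6) (exactly one): p ∈ J.
(1) with p ∈ J: p ∈ Y.
Suppose m ∈ J: no assignment then satisfies all the clues, so m ∉ J.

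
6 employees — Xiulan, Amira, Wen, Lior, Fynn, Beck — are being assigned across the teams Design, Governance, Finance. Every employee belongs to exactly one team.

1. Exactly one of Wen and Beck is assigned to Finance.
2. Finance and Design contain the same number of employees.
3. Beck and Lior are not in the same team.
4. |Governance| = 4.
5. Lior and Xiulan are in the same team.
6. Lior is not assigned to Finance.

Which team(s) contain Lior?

Lior: Governance

From (6): Lior ∉ Finance.
(5): Xiulan matches Lior: Xiulan ∉ Finance.
Suppose Lior ∈ Design: no assignment then satisfies all the clues, so Lior ∉ Design.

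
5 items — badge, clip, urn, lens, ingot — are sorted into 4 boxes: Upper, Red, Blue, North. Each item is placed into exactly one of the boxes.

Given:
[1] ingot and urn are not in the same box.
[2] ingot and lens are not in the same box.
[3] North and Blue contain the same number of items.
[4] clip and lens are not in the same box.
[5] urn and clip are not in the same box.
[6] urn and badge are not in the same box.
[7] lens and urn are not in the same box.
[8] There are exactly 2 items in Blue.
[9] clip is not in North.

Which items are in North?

North = {badge, lens}

From (9): clip ∉ North.
Suppose badge ∉ North: no assignment then satisfies all the clues, so badge ∈ North.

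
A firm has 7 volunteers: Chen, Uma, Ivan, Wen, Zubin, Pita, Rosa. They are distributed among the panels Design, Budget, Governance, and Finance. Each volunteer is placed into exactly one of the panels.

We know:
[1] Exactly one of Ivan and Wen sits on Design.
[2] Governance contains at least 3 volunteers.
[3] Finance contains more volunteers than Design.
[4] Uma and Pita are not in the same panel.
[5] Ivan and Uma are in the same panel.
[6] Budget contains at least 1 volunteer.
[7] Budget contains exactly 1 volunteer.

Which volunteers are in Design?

Design = {Wen}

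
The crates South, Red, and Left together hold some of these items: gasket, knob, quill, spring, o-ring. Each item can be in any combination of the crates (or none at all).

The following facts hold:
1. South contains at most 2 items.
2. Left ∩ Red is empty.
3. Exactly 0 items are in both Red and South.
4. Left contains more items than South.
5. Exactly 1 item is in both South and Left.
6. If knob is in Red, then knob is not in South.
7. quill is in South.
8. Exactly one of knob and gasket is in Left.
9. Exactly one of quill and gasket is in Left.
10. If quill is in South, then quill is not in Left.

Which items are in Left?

Left = {gasket, o-ring, spring}

From (7): quill ∈ South.
(10): quill ∉ Left.
(9) (exactly one): gasket ∈ Left.
(2) (disjoint): gasket ∉ Red.
(8) (exactly one): knob ∉ Left.
Suppose spring ∉ Left: no assignment then satisfies all the clues, so spring ∈ Left.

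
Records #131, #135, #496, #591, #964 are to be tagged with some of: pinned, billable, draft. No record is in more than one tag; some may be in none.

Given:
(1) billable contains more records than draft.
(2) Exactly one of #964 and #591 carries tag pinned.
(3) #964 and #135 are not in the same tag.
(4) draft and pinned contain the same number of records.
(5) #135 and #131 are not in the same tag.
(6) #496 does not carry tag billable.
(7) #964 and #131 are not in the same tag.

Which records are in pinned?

pinned = {#964}

From (6): #496 ∉ billable.
Suppose #131 ∈ pinned: no assignment then satisfies all the clues, so #131 ∉ pinned.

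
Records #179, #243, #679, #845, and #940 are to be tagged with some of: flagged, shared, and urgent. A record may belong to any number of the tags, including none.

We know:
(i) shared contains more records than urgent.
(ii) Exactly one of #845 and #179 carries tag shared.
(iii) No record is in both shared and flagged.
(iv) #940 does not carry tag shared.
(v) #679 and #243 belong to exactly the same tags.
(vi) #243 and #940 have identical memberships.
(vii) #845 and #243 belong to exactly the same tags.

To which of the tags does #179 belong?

From (iv): #940 ∉ shared.
(vi): #243 matches #940: #243 ∉ shared.
(vii): #845 matches #243: #845 ∉ shared.
(ii) (exactly one): #179 ∈ shared.
(iii) (disjoint): #179 ∉ flagged.
(v): #679 matches #243: #679 ∉ shared.
Suppose #179 ∈ urgent: no assignment then satisfies all the clues, so #179 ∉ urgent.

#179: shared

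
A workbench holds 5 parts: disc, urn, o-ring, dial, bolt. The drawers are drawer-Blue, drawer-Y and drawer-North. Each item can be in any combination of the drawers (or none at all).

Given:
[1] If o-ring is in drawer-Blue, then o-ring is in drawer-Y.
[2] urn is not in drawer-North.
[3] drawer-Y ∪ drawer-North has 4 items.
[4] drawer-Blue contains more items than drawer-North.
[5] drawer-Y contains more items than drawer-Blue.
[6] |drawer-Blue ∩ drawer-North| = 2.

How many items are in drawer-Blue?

3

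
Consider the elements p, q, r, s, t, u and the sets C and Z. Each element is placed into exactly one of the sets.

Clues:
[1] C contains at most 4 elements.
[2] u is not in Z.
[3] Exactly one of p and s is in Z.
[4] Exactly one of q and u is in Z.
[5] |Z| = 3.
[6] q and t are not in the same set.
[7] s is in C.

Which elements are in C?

C = {s, t, u}

From (2): u ∉ Z.
From (7): s ∈ C.
(3) (exactly one): p ∈ Z.
(4) (exactly one): q ∈ Z.
(6): t ∉ Z.
Only one set left: t ∈ C.
Only one set left: u ∈ C.
(5): only 3 candidates remain for Z, so all are in.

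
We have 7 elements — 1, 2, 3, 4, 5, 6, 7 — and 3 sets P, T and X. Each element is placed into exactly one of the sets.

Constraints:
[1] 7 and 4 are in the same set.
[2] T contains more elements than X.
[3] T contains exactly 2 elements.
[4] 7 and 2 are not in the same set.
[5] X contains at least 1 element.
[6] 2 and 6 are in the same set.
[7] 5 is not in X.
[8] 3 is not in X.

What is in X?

X = {1}

From (7): 5 ∉ X.
From (8): 3 ∉ X.
Suppose 1 ∉ X: no assignment then satisfies all the clues, so 1 ∈ X.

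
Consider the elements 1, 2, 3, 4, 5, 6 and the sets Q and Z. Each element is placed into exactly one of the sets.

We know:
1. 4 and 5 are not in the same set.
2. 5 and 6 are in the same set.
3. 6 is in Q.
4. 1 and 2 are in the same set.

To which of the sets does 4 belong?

From (3): 6 ∈ Q.
(2): 5 matches 6: 5 ∈ Q.
(1): 4 ∉ Q.
Only one set left: 4 ∈ Z.

4: Z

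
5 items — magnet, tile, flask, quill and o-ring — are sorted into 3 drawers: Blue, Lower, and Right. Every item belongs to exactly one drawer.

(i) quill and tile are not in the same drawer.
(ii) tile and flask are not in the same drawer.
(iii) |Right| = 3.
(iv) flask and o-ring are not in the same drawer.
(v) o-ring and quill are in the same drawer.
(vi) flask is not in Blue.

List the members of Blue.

Blue = {tile}

From (vi): flask ∉ Blue.
Suppose magnet ∈ Blue: no assignment then satisfies all the clues, so magnet ∉ Blue.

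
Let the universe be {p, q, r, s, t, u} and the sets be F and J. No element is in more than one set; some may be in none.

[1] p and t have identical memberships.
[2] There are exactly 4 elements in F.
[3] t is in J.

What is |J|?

From (3): t ∈ J.
(1): p matches t: p ∉ F.
(1): p matches t: p ∈ J.
(2): only 4 candidates remain for F, so all are in.

2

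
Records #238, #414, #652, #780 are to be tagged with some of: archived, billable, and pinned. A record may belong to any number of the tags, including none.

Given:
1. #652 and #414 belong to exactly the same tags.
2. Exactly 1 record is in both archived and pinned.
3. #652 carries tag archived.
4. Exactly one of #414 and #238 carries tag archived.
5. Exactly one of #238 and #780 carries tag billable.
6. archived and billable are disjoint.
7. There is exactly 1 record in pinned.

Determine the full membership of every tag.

archived = {#414, #652, #780}; billable = {#238}; pinned = {#780}

From (3): #652 ∈ archived.
(1): #414 matches #652: #414 ∈ archived.
(4) (exactly one): #238 ∉ archived.
(6) (disjoint): #414 ∉ billable.
(6) (disjoint): #652 ∉ billable.
Suppose #238 ∉ billable: no assignment then satisfies all the clues, so #238 ∈ billable.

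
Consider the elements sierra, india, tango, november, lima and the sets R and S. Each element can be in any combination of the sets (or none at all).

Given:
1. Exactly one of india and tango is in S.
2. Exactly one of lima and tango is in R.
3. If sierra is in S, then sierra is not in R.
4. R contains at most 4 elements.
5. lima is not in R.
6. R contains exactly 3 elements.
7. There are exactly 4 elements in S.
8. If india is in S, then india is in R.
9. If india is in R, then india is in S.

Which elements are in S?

S = {india, lima, november, sierra}

From (5): lima ∉ R.
(2) (exactly one): tango ∈ R.
Suppose sierra ∉ S: no assignment then satisfies all the clues, so sierra ∈ S.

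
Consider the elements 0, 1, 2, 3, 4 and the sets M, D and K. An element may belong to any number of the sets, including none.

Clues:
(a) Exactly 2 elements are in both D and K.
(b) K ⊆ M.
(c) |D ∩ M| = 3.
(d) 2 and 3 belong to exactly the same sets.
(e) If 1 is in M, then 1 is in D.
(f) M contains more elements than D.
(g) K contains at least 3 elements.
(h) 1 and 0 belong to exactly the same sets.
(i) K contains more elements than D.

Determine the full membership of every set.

M = {0, 1, 2, 3, 4}; D = {0, 1, 4}; K = {0, 1, 2, 3}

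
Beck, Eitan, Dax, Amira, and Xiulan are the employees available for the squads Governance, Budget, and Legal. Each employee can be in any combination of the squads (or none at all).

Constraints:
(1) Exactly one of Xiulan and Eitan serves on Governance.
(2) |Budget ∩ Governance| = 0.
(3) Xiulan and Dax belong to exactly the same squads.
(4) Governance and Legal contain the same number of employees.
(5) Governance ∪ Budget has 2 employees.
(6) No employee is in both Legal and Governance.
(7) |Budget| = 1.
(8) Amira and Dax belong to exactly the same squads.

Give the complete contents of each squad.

Governance = {Eitan}; Budget = {Beck}; Legal = {Beck}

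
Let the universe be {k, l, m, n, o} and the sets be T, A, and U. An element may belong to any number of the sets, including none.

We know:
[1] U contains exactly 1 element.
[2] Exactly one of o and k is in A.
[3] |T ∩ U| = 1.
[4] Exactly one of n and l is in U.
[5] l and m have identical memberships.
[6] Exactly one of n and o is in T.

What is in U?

U = {n}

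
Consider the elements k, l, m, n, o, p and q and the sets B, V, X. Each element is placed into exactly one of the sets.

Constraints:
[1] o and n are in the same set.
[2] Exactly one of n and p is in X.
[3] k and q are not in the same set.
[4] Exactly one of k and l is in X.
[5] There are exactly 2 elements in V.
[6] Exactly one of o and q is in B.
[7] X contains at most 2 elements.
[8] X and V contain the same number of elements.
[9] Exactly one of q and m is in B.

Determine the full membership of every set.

B = {m, n, o}; V = {l, q}; X = {k, p}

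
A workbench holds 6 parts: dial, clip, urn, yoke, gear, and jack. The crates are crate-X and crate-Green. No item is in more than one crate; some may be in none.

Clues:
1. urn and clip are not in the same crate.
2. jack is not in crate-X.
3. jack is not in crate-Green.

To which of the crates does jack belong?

jack: none

From (2): jack ∉ crate-X.
From (3): jack ∉ crate-Green.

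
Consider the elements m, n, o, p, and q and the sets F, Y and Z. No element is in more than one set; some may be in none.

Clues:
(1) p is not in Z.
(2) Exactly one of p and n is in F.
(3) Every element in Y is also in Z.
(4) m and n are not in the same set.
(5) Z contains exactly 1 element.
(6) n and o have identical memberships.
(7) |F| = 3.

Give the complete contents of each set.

F = {n, o, q}; Y = {}; Z = {m}

From (1): p ∉ Z.
(3) contrapositive: p ∉ Y.
Suppose m ∈ F: no assignment then satisfies all the clues, so m ∉ F.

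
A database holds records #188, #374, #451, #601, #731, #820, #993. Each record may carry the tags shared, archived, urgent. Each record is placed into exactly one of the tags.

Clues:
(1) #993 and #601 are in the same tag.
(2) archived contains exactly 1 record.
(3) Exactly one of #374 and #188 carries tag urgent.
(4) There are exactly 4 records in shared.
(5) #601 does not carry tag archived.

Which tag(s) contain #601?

#601: shared

From (5): #601 ∉ archived.
(1): #993 matches #601: #993 ∉ archived.
Suppose #601 ∉ shared: no assignment then satisfies all the clues, so #601 ∈ shared.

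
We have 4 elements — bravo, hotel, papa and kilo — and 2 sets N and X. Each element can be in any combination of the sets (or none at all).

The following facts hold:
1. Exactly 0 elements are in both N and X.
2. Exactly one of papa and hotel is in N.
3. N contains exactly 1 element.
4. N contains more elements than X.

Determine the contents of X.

X = {}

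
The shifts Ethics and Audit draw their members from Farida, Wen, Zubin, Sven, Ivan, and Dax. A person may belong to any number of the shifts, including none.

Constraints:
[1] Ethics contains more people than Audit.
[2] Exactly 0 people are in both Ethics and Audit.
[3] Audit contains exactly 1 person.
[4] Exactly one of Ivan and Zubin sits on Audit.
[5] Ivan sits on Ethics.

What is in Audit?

Audit = {Zubin}

From (5): Ivan ∈ Ethics.
Suppose Farida ∈ Audit: no assignment then satisfies all the clues, so Farida ∉ Audit.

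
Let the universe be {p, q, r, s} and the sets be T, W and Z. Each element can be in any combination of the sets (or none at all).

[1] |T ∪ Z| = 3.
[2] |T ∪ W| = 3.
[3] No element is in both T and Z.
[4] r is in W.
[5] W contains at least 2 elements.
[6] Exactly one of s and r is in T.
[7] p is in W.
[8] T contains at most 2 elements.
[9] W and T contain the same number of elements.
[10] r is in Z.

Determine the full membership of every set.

T = {p, s}; W = {p, r}; Z = {r}

From (4): r ∈ W.
From (7): p ∈ W.
From (10): r ∈ Z.
(3) (disjoint): r ∉ T.
(6) (exactly one): s ∈ T.
(3) (disjoint): s ∉ Z.
Suppose p ∉ T: no assignment then satisfies all the clues, so p ∈ T.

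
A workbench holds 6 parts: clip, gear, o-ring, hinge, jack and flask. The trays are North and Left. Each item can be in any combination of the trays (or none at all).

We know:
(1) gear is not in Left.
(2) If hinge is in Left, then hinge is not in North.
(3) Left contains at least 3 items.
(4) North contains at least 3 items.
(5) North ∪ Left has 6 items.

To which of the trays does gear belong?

gear: North

From (1): gear ∉ Left.
Suppose gear ∉ North: no assignment then satisfies all the clues, so gear ∈ North.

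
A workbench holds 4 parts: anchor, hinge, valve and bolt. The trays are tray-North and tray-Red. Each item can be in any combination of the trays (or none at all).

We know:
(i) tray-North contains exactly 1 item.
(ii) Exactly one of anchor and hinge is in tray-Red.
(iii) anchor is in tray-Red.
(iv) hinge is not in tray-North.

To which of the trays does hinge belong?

From (iii): anchor ∈ tray-Red.
From (iv): hinge ∉ tray-North.
(ii) (exactly one): hinge ∉ tray-Red.

hinge: none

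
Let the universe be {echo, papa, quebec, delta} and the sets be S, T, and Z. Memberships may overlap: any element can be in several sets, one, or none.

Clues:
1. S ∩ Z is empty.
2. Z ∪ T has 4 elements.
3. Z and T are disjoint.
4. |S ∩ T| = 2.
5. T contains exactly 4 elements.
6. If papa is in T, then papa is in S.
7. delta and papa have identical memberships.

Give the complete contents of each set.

S = {delta, papa}; T = {delta, echo, papa, quebec}; Z = {}

(5): only 4 candidates remain for T, so all are in.
(6): papa ∈ S.
(7): delta matches papa: delta ∈ S.
(1) (disjoint): papa ∉ Z.
(1) (disjoint): delta ∉ Z.
(3) (disjoint): echo ∉ Z.
(3) (disjoint): quebec ∉ Z.
Suppose echo ∈ S: no assignment then satisfies all the clues, so echo ∉ S.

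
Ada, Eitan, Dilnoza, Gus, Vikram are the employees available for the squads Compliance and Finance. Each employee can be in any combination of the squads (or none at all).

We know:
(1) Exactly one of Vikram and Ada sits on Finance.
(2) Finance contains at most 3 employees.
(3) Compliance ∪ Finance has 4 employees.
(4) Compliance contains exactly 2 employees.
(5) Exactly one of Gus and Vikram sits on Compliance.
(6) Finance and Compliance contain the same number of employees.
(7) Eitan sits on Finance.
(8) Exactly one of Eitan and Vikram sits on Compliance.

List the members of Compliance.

Compliance = {Dilnoza, Vikram}

From (7): Eitan ∈ Finance.
Suppose Ada ∈ Compliance: no assignment then satisfies all the clues, so Ada ∉ Compliance.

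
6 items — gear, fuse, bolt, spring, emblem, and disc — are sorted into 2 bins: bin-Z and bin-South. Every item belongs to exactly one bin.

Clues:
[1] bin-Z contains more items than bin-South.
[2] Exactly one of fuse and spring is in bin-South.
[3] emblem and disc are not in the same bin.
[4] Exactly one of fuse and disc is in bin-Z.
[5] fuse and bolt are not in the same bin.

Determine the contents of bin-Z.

bin-Z = {bolt, disc, gear, spring}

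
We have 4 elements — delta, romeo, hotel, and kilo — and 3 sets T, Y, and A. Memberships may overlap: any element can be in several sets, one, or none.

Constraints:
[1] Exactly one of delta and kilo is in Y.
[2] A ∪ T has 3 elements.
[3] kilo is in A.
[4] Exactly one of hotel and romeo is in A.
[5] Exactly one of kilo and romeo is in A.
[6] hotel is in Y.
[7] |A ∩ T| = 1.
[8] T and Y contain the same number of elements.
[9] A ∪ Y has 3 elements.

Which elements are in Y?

From (3): kilo ∈ A.
From (6): hotel ∈ Y.
(5) (exactly one): romeo ∉ A.
(4) (exactly one): hotel ∈ A.
Suppose delta ∉ Y: no assignment then satisfies all the clues, so delta ∈ Y.

Y = {delta, hotel}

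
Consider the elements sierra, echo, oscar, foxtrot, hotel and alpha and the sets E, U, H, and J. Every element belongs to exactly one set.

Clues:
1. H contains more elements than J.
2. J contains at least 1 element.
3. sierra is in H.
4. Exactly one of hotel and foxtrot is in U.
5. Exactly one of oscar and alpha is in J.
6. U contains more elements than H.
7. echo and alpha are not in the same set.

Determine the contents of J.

J = {alpha}

From (3): sierra ∈ H.
Suppose echo ∈ J: no assignment then satisfies all the clues, so echo ∉ J.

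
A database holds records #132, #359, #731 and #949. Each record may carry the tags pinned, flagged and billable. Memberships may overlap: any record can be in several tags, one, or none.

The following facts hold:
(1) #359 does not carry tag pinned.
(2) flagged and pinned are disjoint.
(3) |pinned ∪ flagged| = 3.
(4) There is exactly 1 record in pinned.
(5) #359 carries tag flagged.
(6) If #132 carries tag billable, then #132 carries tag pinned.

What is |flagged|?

2

From (1): #359 ∉ pinned.
From (5): #359 ∈ flagged.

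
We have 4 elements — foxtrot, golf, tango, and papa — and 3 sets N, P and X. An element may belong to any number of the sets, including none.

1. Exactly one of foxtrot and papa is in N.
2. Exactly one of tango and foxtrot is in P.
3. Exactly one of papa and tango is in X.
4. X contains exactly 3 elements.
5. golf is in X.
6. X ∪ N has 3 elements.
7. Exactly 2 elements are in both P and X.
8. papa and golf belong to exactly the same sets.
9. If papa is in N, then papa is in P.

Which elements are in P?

P = {golf, papa, tango}

From (5): golf ∈ X.
(8): papa matches golf: papa ∈ X.
(3) (exactly one): tango ∉ X.
(4): only 3 candidates remain for X, so all are in.
Suppose foxtrot ∈ P: no assignment then satisfies all the clues, so foxtrot ∉ P.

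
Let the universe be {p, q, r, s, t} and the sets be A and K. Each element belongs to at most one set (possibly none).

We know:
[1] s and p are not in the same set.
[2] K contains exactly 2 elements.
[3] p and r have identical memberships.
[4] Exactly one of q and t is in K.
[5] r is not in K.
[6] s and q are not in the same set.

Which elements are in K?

K = {s, t}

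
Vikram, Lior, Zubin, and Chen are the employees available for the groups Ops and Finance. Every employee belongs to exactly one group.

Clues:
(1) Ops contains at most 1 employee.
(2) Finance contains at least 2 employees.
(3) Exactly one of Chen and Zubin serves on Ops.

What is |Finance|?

3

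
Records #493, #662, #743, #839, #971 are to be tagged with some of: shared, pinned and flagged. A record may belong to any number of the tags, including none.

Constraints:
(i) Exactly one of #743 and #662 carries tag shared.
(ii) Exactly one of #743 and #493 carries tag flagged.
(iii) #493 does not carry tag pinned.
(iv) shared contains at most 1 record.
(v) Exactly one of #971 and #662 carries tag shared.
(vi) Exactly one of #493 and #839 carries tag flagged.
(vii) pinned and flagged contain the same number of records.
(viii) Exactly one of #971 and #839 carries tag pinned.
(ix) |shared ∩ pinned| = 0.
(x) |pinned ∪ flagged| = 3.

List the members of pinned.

From (iii): #493 ∉ pinned.
Suppose #662 ∈ pinned: no assignment then satisfies all the clues, so #662 ∉ pinned.

pinned = {#743, #971}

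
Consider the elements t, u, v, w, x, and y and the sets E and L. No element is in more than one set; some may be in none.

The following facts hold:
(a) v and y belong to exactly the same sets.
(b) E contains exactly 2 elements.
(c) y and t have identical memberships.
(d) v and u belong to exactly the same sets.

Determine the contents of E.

E = {w, x}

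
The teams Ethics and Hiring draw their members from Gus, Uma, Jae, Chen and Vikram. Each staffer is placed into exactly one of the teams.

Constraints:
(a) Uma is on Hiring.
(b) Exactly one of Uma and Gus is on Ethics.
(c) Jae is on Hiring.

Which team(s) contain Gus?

From (a): Uma ∈ Hiring.
From (c): Jae ∈ Hiring.
(b) (exactly one): Gus ∈ Ethics.

Gus: Ethics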